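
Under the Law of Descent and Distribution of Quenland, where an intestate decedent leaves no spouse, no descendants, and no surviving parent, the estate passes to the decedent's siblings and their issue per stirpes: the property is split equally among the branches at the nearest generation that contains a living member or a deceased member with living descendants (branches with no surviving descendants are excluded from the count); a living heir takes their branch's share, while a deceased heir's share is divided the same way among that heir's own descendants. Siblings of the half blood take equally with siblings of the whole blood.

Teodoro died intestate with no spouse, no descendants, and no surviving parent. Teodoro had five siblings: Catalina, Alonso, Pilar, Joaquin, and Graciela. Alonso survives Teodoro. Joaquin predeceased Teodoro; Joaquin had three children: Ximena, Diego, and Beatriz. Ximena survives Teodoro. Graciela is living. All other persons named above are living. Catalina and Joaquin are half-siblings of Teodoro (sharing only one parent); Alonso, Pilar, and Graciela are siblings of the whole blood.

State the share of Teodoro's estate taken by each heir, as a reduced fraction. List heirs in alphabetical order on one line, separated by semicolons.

No spouse, descendants, or parent survives, so the estate passes to Teodoro's siblings per stirpes.
Half-blood and whole-blood siblings take equally under the stated rule.
The estate is divided into 5 equal shares of 1/5 among Catalina, Alonso, Pilar, Joaquin, Graciela.
Catalina is living and takes 1/5.
Alonso is living and takes 1/5.
Pilar is living and takes 1/5.
Joaquin predeceased; the 1/5 allotted to Joaquin's branch passes to Joaquin's issue by representation.
The 1/5 is divided into 3 equal shares of 1/15 among Ximena, Diego, Beatriz.
Ximena is living and takes 1/15.
Diego is living and takes 1/15.
Beatriz is living and takes 1/15.
Graciela is living and takes 1/5.

Alonso 1/5; Beatriz 1/15; Catalina 1/5; Diego 1/15; Graciela 1/5; Pilar 1/5; Ximena 1/15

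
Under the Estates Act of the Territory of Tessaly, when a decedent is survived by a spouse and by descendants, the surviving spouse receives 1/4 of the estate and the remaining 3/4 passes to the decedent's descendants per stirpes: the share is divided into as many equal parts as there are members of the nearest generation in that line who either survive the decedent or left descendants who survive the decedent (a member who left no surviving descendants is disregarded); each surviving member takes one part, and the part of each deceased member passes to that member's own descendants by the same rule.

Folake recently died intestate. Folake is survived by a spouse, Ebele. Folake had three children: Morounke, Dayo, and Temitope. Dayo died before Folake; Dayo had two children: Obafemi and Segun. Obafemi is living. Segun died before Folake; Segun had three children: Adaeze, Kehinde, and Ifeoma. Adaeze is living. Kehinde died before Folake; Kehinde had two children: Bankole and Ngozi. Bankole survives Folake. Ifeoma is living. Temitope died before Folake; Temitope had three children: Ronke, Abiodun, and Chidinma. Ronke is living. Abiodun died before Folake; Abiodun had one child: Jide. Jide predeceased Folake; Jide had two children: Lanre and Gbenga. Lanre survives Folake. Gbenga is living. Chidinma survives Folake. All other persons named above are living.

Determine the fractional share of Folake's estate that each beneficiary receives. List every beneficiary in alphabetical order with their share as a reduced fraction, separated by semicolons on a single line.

Adaeze 1/24; Bankole 1/48; Chidinma 1/12; Ebele 1/4; Gbenga 1/24; Ifeoma 1/24; Lanre 1/24; Morounke 1/4; Ngozi 1/48; Obafemi 1/8; Ronke 1/12

Ebele, as surviving spouse, takes 1/4.
The remaining 3/4 passes to Folake's descendants per stirpes.
The 3/4 is divided into 3 equal shares of 1/4 among Morounke, Dayo, Temitope.
Morounke is living and takes 1/4.
Dayo predeceased; the 1/4 allotted to Dayo's branch passes to Dayo's issue by representation.
The 1/4 is divided into 2 equal shares of 1/8 among Obafemi, Segun.
Obafemi is living and takes 1/8.
Segun predeceased; the 1/8 allotted to Segun's branch passes to Segun's issue by representation.
The 1/8 is divided into 3 equal shares of 1/24 among Adaeze, Kehinde, Ifeoma.
Adaeze is living and takes 1/24.
Kehinde predeceased; the 1/24 allotted to Kehinde's branch passes to Kehinde's issue by representation.
The 1/24 is divided into 2 equal shares of 1/48 among Bankole, Ngozi.
Bankole is living and takes 1/48.
Ngozi is living and takes 1/48.
Ifeoma is living and takes 1/24.
Temitope predeceased; the 1/4 allotted to Temitope's branch passes to Temitope's issue by representation.
The 1/4 is divided into 3 equal shares of 1/12 among Ronke, Abiodun, Chidinma.
Ronke is living and takes 1/12.
Abiodun predeceased; the 1/12 allotted to Abiodun's branch passes to Abiodun's issue by representation.
Jide's line is the sole branch at this level, so the full 1/12 passes to Jide's issue by representation.
The 1/12 is divided into 2 equal shares of 1/24 among Lanre, Gbenga.
Lanre is living and takes 1/24.
Gbenga is living and takes 1/24.
Chidinma is living and takes 1/12.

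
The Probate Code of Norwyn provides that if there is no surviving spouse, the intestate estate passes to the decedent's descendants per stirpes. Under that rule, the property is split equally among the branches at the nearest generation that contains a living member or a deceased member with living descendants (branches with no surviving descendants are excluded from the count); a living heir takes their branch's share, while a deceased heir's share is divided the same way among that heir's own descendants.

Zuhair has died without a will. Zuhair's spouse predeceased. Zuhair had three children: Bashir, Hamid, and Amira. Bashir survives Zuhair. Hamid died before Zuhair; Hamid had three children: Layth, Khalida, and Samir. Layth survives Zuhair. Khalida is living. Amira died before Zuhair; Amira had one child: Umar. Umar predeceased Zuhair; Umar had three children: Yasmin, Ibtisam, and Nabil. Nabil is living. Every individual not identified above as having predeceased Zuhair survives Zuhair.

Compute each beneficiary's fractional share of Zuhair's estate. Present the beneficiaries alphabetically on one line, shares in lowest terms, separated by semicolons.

Bashir 1/3; Ibtisam 1/9; Khalida 1/9; Layth 1/9; Nabil 1/9; Samir 1/9; Yasmin 1/9

There is no surviving spouse, so the entire estate passes to Zuhair's descendants per stirpes.
The estate is divided into 3 equal shares of 1/3 among Bashir, Hamid, Amira.
Bashir is living and takes 1/3.
Hamid predeceased; the 1/3 allotted to Hamid's branch passes to Hamid's issue by representation.
The 1/3 is divided into 3 equal shares of 1/9 among Layth, Khalida, Samir.
Layth is living and takes 1/9.
Khalida is living and takes 1/9.
Samir is living and takes 1/9.
Amira predeceased; the 1/3 allotted to Amira's branch passes to Amira's issue by representation.
Umar's line is the sole branch at this level, so the full 1/3 passes to Umar's issue by representation.
The 1/3 is divided into 3 equal shares of 1/9 among Yasmin, Ibtisam, Nabil.
Yasmin is living and takes 1/9.
Ibtisam is living and takes 1/9.
Nabil is living and takes 1/9.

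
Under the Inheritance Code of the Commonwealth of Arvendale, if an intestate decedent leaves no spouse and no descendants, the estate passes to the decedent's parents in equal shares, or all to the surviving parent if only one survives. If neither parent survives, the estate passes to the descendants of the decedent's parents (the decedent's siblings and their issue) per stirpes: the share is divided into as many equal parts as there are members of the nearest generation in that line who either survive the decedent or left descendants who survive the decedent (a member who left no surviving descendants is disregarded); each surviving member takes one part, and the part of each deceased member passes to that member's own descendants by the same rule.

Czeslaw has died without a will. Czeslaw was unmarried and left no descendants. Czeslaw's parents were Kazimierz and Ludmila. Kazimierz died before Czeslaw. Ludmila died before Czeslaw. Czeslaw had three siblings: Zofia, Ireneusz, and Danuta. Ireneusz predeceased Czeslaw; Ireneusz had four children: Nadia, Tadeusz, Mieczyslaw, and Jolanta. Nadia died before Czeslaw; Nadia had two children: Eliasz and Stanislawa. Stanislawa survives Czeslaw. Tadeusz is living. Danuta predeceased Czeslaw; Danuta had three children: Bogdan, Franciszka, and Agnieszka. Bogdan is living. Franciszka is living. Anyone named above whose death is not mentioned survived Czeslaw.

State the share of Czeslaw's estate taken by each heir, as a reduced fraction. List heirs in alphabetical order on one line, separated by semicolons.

Neither parent survives and there are no descendants, so the estate passes to Czeslaw's siblings and their issue per stirpes.
The estate is divided into 3 equal shares of 1/3 among Zofia, Ireneusz, Danuta.
Zofia is living and takes 1/3.
Ireneusz predeceased; the 1/3 allotted to Ireneusz's branch passes to Ireneusz's issue by representation.
The 1/3 is divided into 4 equal shares of 1/12 among Nadia, Tadeusz, Mieczyslaw, Jolanta.
Nadia predeceased; the 1/12 allotted to Nadia's branch passes to Nadia's issue by representation.
The 1/12 is divided into 2 equal shares of 1/24 among Eliasz, Stanislawa.
Eliasz is living and takes 1/24.
Stanislawa is living and takes 1/24.
Tadeusz is living and takes 1/12.
Mieczyslaw is living and takes 1/12.
Jolanta is living and takes 1/12.
Danuta predeceased; the 1/3 allotted to Danuta's branch passes to Danuta's issue by representation.
The 1/3 is divided into 3 equal shares of 1/9 among Bogdan, Franciszka, Agnieszka.
Bogdan is living and takes 1/9.
Franciszka is living and takes 1/9.
Agnieszka is living and takes 1/9.

Agnieszka 1/9; Bogdan 1/9; Eliasz 1/24; Franciszka 1/9; Jolanta 1/12; Mieczyslaw 1/12; Stanislawa 1/24; Tadeusz 1/12; Zofia 1/3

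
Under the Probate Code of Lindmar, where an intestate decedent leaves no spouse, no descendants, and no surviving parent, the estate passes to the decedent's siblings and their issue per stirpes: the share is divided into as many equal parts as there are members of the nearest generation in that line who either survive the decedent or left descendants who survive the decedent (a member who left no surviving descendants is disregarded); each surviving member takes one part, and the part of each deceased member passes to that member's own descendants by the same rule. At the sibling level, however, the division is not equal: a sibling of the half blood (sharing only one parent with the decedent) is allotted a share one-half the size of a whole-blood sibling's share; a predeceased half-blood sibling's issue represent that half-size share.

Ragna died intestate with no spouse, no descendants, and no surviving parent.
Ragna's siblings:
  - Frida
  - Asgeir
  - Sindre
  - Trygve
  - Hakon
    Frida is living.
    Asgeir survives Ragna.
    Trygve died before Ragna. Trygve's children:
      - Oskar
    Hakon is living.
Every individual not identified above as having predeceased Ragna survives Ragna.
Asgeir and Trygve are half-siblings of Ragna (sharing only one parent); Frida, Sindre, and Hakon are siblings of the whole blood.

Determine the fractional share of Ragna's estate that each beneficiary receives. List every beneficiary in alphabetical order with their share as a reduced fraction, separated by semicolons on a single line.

Asgeir 1/8; Frida 1/4; Hakon 1/4; Oskar 1/8; Sindre 1/4

No spouse, descendants, or parent survives, so the estate passes to Ragna's siblings per stirpes.
Half-blood siblings count for one-half the weight of whole-blood siblings at the initial division.
Dividing 1 in proportion to weights (total weight 4): Frida (weight 1) → 1/4; Asgeir (weight 1/2) → 1/8; Sindre (weight 1) → 1/4; Trygve (weight 1/2) → 1/8; Hakon (weight 1) → 1/4.
Frida is living and takes 1/4.
Asgeir is living and takes 1/8.
Sindre is living and takes 1/4.
Trygve predeceased; the 1/8 allotted to Trygve's branch passes to Trygve's issue by representation.
Oskar is the sole taker at this level and receives the full 1/8.
Hakon is living and takes 1/4.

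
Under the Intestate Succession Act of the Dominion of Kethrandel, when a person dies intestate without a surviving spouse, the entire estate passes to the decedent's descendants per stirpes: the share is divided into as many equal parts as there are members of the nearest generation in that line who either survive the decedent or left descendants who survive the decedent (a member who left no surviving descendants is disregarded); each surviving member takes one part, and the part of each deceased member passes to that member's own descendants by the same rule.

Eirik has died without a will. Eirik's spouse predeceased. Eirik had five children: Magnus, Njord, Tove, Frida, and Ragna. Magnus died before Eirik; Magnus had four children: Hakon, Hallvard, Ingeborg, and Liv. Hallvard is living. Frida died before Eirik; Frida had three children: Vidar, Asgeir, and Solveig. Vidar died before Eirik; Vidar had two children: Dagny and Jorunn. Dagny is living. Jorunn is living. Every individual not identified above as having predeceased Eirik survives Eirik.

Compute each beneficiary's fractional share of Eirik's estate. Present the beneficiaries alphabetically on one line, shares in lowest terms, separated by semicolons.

There is no surviving spouse, so the entire estate passes to Eirik's descendants per stirpes.
The estate is divided into 5 equal shares of 1/5 among Magnus, Njord, Tove, Frida, Ragna.
Magnus predeceased; the 1/5 allotted to Magnus's branch passes to Magnus's issue by representation.
The 1/5 is divided into 4 equal shares of 1/20 among Hakon, Hallvard, Ingeborg, Liv.
Hakon is living and takes 1/20.
Hallvard is living and takes 1/20.
Ingeborg is living and takes 1/20.
Liv is living and takes 1/20.
Njord is living and takes 1/5.
Tove is living and takes 1/5.
Frida predeceased; the 1/5 allotted to Frida's branch passes to Frida's issue by representation.
The 1/5 is divided into 3 equal shares of 1/15 among Vidar, Asgeir, Solveig.
Vidar predeceased; the 1/15 allotted to Vidar's branch passes to Vidar's issue by representation.
The 1/15 is divided into 2 equal shares of 1/30 among Dagny, Jorunn.
Dagny is living and takes 1/30.
Jorunn is living and takes 1/30.
Asgeir is living and takes 1/15.
Solveig is living and takes 1/15.
Ragna is living and takes 1/5.

Asgeir 1/15; Dagny 1/30; Hakon 1/20; Hallvard 1/20; Ingeborg 1/20; Jorunn 1/30; Liv 1/20; Njord 1/5; Ragna 1/5; Solveig 1/15; Tove 1/5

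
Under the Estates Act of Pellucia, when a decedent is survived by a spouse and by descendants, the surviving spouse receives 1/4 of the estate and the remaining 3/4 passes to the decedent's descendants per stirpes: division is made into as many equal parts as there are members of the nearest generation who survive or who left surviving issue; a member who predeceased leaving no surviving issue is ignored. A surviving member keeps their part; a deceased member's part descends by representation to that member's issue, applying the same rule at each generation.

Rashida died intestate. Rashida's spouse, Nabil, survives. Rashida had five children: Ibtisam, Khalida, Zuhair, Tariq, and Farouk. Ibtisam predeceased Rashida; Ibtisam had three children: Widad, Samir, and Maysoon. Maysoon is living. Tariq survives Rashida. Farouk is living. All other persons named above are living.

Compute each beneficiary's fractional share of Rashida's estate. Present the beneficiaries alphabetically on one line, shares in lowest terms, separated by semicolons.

Nabil, as surviving spouse, takes 1/4.
The remaining 3/4 passes to Rashida's descendants per stirpes.
The 3/4 is divided into 5 equal shares of 3/20 among Ibtisam, Khalida, Zuhair, Tariq, Farouk.
Ibtisam predeceased; the 3/20 allotted to Ibtisam's branch passes to Ibtisam's issue by representation.
The 3/20 is divided into 3 equal shares of 1/20 among Widad, Samir, Maysoon.
Widad is living and takes 1/20.
Samir is living and takes 1/20.
Maysoon is living and takes 1/20.
Khalida is living and takes 3/20.
Zuhair is living and takes 3/20.
Tariq is living and takes 3/20.
Farouk is living and takes 3/20.

Farouk 3/20; Khalida 3/20; Maysoon 1/20; Nabil 1/4; Samir 1/20; Tariq 3/20; Widad 1/20; Zuhair 3/20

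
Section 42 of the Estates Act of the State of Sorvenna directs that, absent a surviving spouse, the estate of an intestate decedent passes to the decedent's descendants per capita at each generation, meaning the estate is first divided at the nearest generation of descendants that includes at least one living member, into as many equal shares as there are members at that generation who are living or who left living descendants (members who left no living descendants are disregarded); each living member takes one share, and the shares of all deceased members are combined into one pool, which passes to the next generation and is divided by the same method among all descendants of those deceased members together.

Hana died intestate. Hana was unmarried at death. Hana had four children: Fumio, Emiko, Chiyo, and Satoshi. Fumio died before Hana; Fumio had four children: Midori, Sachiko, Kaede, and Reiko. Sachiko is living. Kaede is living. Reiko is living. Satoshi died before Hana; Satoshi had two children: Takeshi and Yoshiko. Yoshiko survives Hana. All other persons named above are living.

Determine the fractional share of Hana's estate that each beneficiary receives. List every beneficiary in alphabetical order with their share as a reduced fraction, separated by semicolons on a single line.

Chiyo 1/4; Emiko 1/4; Kaede 1/12; Midori 1/12; Reiko 1/12; Sachiko 1/12; Takeshi 1/12; Yoshiko 1/12

There is no surviving spouse, so the entire estate passes to Hana's descendants per capita at each generation.
At generation 1 (Fumio, Emiko, Chiyo, Satoshi) there are 4 shares of (1)/4 = 1/4 each.
Living: Emiko and Chiyo — each takes 1/4.
Deceased: Fumio and Satoshi. Their combined 1/2 is pooled and carried to generation 2.
At generation 2 (Midori, Sachiko, Kaede, Reiko, Takeshi, Yoshiko) there are 6 shares of (1/2)/6 = 1/12 each.
Living: Midori, Sachiko, Kaede, Reiko, Takeshi, and Yoshiko — each takes 1/12.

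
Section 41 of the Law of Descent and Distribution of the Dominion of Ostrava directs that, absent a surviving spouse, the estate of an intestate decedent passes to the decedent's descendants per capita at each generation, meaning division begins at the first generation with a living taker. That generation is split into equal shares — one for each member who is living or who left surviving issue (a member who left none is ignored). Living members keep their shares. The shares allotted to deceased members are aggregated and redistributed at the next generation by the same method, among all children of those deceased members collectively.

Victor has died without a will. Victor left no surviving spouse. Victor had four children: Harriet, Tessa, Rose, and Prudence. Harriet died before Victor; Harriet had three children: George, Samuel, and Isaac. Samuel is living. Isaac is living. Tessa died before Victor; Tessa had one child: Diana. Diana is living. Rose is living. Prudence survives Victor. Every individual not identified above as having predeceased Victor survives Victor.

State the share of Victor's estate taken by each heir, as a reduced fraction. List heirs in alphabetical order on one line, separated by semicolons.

There is no surviving spouse, so the entire estate passes to Victor's descendants per capita at each generation.
At generation 1 (Harriet, Tessa, Rose, Prudence) there are 4 shares of (1)/4 = 1/4 each.
Living: Rose and Prudence — each takes 1/4.
Deceased: Harriet and Tessa. Their combined 1/2 is pooled and carried to generation 2.
At generation 2 (George, Samuel, Isaac, Diana) there are 4 shares of (1/2)/4 = 1/8 each.
Living: George, Samuel, Isaac, and Diana — each takes 1/8.

Diana 1/8; George 1/8; Isaac 1/8; Prudence 1/4; Rose 1/4; Samuel 1/8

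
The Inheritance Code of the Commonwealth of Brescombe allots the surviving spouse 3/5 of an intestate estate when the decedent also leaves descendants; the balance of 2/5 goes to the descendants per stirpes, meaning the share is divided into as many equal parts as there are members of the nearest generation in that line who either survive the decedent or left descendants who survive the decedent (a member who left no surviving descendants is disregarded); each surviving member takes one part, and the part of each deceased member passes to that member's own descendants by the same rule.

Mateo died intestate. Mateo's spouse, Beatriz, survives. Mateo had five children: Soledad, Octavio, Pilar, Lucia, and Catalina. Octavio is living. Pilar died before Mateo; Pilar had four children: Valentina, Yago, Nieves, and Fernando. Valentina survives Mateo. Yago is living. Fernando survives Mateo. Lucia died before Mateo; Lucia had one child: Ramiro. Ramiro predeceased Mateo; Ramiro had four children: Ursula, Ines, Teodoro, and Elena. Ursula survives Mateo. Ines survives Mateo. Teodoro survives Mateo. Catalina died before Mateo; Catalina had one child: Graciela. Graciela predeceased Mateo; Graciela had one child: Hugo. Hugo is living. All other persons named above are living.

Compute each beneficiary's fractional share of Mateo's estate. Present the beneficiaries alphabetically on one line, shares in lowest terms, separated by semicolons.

Beatriz, as surviving spouse, takes 3/5.
The remaining 2/5 passes to Mateo's descendants per stirpes.
The 2/5 is divided into 5 equal shares of 2/25 among Soledad, Octavio, Pilar, Lucia, Catalina.
Soledad is living and takes 2/25.
Octavio is living and takes 2/25.
Pilar predeceased; the 2/25 allotted to Pilar's branch passes to Pilar's issue by representation.
The 2/25 is divided into 4 equal shares of 1/50 among Valentina, Yago, Nieves, Fernando.
Valentina is living and takes 1/50.
Yago is living and takes 1/50.
Nieves is living and takes 1/50.
Fernando is living and takes 1/50.
Lucia predeceased; the 2/25 allotted to Lucia's branch passes to Lucia's issue by representation.
Ramiro's line is the sole branch at this level, so the full 2/25 passes to Ramiro's issue by representation.
The 2/25 is divided into 4 equal shares of 1/50 among Ursula, Ines, Teodoro, Elena.
Ursula is living and takes 1/50.
Ines is living and takes 1/50.
Teodoro is living and takes 1/50.
Elena is living and takes 1/50.
Catalina predeceased; the 2/25 allotted to Catalina's branch passes to Catalina's issue by representation.
Graciela's line is the sole branch at this level, so the full 2/25 passes to Graciela's issue by representation.
Hugo is the sole taker at this level and receives the full 2/25.

Beatriz 3/5; Elena 1/50; Fernando 1/50; Hugo 2/25; Ines 1/50; Nieves 1/50; Octavio 2/25; Soledad 2/25; Teodoro 1/50; Ursula 1/50; Valentina 1/50; Yago 1/50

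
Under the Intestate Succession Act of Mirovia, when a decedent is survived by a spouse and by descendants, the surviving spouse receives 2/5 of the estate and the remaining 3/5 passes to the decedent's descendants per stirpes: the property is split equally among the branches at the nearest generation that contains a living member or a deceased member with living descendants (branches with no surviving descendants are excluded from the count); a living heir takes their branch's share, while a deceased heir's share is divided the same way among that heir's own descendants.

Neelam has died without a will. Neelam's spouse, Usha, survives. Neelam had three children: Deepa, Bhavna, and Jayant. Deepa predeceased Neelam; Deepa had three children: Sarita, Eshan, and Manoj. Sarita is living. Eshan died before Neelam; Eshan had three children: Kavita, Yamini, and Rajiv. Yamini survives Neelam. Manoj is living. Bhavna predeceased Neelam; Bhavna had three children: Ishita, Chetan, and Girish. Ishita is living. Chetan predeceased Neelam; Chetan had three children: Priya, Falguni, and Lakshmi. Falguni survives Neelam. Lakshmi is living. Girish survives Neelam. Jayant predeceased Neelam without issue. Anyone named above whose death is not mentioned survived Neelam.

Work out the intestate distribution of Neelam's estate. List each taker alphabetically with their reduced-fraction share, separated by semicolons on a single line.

Falguni 1/30; Girish 1/10; Ishita 1/10; Kavita 1/30; Lakshmi 1/30; Manoj 1/10; Priya 1/30; Rajiv 1/30; Sarita 1/10; Usha 2/5; Yamini 1/30

Usha, as surviving spouse, takes 2/5.
The remaining 3/5 passes to Neelam's descendants per stirpes.
Jayant left no surviving issue, so that branch lapses and is disregarded.
The 3/5 is divided into 2 equal shares of 3/10 among Deepa, Bhavna.
Deepa predeceased; the 3/10 allotted to Deepa's branch passes to Deepa's issue by representation.
The 3/10 is divided into 3 equal shares of 1/10 among Sarita, Eshan, Manoj.
Sarita is living and takes 1/10.
Eshan predeceased; the 1/10 allotted to Eshan's branch passes to Eshan's issue by representation.
The 1/10 is divided into 3 equal shares of 1/30 among Kavita, Yamini, Rajiv.
Kavita is living and takes 1/30.
Yamini is living and takes 1/30.
Rajiv is living and takes 1/30.
Manoj is living and takes 1/10.
Bhavna predeceased; the 3/10 allotted to Bhavna's branch passes to Bhavna's issue by representation.
The 3/10 is divided into 3 equal shares of 1/10 among Ishita, Chetan, Girish.
Ishita is living and takes 1/10.
Chetan predeceased; the 1/10 allotted to Chetan's branch passes to Chetan's issue by representation.
The 1/10 is divided into 3 equal shares of 1/30 among Priya, Falguni, Lakshmi.
Priya is living and takes 1/30.
Falguni is living and takes 1/30.
Lakshmi is living and takes 1/30.
Girish is living and takes 1/10.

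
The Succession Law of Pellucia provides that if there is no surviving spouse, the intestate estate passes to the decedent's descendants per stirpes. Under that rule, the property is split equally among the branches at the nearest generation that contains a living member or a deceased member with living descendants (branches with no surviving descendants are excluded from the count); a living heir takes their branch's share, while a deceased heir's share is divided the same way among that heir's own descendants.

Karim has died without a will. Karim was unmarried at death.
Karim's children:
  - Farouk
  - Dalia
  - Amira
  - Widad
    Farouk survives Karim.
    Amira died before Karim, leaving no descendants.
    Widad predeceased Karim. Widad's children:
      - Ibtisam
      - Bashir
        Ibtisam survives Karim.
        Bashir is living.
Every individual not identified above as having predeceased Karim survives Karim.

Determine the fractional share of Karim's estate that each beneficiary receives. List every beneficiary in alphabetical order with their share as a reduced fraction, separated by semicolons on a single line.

Bashir 1/6; Dalia 1/3; Farouk 1/3; Ibtisam 1/6

There is no surviving spouse, so the entire estate passes to Karim's descendants per stirpes.
Amira left no surviving issue, so that branch lapses and is disregarded.
The estate is divided into 3 equal shares of 1/3 among Farouk, Dalia, Widad.
Farouk is living and takes 1/3.
Dalia is living and takes 1/3.
Widad predeceased; the 1/3 allotted to Widad's branch passes to Widad's issue by representation.
The 1/3 is divided into 2 equal shares of 1/6 among Ibtisam, Bashir.
Ibtisam is living and takes 1/6.
Bashir is living and takes 1/6.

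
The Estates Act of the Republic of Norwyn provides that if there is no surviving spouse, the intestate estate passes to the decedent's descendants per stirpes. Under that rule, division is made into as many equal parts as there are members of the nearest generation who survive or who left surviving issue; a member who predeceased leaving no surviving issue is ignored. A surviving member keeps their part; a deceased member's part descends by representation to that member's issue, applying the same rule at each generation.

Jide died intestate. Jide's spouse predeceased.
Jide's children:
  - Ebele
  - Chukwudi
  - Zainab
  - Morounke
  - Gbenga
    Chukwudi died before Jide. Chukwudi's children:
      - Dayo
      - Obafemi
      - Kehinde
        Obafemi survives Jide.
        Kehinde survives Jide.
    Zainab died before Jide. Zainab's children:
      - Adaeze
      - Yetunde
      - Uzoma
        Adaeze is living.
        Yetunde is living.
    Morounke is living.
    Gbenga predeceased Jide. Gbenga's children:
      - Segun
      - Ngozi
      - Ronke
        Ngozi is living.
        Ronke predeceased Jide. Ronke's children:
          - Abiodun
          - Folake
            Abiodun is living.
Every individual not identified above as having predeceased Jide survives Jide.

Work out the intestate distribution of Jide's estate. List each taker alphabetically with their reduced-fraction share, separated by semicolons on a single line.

There is no surviving spouse, so the entire estate passes to Jide's descendants per stirpes.
The estate is divided into 5 equal shares of 1/5 among Ebele, Chukwudi, Zainab, Morounke, Gbenga.
Ebele is living and takes 1/5.
Chukwudi predeceased; the 1/5 allotted to Chukwudi's branch passes to Chukwudi's issue by representation.
The 1/5 is divided into 3 equal shares of 1/15 among Dayo, Obafemi, Kehinde.
Dayo is living and takes 1/15.
Obafemi is living and takes 1/15.
Kehinde is living and takes 1/15.
Zainab predeceased; the 1/5 allotted to Zainab's branch passes to Zainab's issue by representation.
The 1/5 is divided into 3 equal shares of 1/15 among Adaeze, Yetunde, Uzoma.
Adaeze is living and takes 1/15.
Yetunde is living and takes 1/15.
Uzoma is living and takes 1/15.
Morounke is living and takes 1/5.
Gbenga predeceased; the 1/5 allotted to Gbenga's branch passes to Gbenga's issue by representation.
The 1/5 is divided into 3 equal shares of 1/15 among Segun, Ngozi, Ronke.
Segun is living and takes 1/15.
Ngozi is living and takes 1/15.
Ronke predeceased; the 1/15 allotted to Ronke's branch passes to Ronke's issue by representation.
The 1/15 is divided into 2 equal shares of 1/30 among Abiodun, Folake.
Abiodun is living and takes 1/30.
Folake is living and takes 1/30.

Abiodun 1/30; Adaeze 1/15; Dayo 1/15; Ebele 1/5; Folake 1/30; Kehinde 1/15; Morounke 1/5; Ngozi 1/15; Obafemi 1/15; Segun 1/15; Uzoma 1/15; Yetunde 1/15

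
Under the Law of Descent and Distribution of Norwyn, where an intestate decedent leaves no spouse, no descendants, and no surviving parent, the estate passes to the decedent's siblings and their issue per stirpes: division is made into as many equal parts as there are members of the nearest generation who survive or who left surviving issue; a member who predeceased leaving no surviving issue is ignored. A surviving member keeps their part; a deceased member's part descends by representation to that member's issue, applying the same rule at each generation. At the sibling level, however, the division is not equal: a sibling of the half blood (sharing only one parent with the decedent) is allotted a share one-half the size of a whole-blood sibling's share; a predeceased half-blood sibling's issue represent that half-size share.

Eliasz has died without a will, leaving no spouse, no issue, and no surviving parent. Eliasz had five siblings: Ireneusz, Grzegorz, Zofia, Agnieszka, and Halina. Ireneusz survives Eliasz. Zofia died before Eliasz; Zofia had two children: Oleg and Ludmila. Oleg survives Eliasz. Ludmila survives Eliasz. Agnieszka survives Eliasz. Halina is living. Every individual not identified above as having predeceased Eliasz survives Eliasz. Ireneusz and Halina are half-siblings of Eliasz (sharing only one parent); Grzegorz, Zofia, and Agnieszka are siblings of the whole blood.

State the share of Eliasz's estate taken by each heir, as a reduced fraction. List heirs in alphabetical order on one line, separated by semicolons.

No spouse, descendants, or parent survives, so the estate passes to Eliasz's siblings per stirpes.
Half-blood siblings count for one-half the weight of whole-blood siblings at the initial division.
Dividing 1 in proportion to weights (total weight 4): Ireneusz (weight 1/2) → 1/8; Grzegorz (weight 1) → 1/4; Zofia (weight 1) → 1/4; Agnieszka (weight 1) → 1/4; Halina (weight 1/2) → 1/8.
Ireneusz is living and takes 1/8.
Grzegorz is living and takes 1/4.
Zofia predeceased; the 1/4 allotted to Zofia's branch passes to Zofia's issue by representation.
The 1/4 is divided into 2 equal shares of 1/8 among Oleg, Ludmila.
Oleg is living and takes 1/8.
Ludmila is living and takes 1/8.
Agnieszka is living and takes 1/4.
Halina is living and takes 1/8.

Agnieszka 1/4; Grzegorz 1/4; Halina 1/8; Ireneusz 1/8; Ludmila 1/8; Oleg 1/8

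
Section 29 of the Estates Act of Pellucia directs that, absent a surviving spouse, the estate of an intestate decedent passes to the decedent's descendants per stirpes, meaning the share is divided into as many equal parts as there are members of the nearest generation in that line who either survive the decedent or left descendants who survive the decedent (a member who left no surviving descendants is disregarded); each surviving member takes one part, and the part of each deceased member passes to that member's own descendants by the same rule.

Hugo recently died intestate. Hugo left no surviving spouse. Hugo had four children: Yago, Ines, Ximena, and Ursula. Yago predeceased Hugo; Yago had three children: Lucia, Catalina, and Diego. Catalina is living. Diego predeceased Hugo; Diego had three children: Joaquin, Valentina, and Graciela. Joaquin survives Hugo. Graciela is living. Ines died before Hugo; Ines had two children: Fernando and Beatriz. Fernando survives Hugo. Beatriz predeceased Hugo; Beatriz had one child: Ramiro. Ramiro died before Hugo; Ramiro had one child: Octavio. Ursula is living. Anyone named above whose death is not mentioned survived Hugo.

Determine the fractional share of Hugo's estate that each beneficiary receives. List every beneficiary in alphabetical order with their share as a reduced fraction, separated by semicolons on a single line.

Catalina 1/12; Fernando 1/8; Graciela 1/36; Joaquin 1/36; Lucia 1/12; Octavio 1/8; Ursula 1/4; Valentina 1/36; Ximena 1/4

There is no surviving spouse, so the entire estate passes to Hugo's descendants per stirpes.
The estate is divided into 4 equal shares of 1/4 among Yago, Ines, Ximena, Ursula.
Yago predeceased; the 1/4 allotted to Yago's branch passes to Yago's issue by representation.
The 1/4 is divided into 3 equal shares of 1/12 among Lucia, Catalina, Diego.
Lucia is living and takes 1/12.
Catalina is living and takes 1/12.
Diego predeceased; the 1/12 allotted to Diego's branch passes to Diego's issue by representation.
The 1/12 is divided into 3 equal shares of 1/36 among Joaquin, Valentina, Graciela.
Joaquin is living and takes 1/36.
Valentina is living and takes 1/36.
Graciela is living and takes 1/36.
Ines predeceased; the 1/4 allotted to Ines's branch passes to Ines's issue by representation.
The 1/4 is divided into 2 equal shares of 1/8 among Fernando, Beatriz.
Fernando is living and takes 1/8.
Beatriz predeceased; the 1/8 allotted to Beatriz's branch passes to Beatriz's issue by representation.
Ramiro's line is the sole branch at this level, so the full 1/8 passes to Ramiro's issue by representation.
Octavio is the sole taker at this level and receives the full 1/8.
Ximena is living and takes 1/4.
Ursula is living and takes 1/4.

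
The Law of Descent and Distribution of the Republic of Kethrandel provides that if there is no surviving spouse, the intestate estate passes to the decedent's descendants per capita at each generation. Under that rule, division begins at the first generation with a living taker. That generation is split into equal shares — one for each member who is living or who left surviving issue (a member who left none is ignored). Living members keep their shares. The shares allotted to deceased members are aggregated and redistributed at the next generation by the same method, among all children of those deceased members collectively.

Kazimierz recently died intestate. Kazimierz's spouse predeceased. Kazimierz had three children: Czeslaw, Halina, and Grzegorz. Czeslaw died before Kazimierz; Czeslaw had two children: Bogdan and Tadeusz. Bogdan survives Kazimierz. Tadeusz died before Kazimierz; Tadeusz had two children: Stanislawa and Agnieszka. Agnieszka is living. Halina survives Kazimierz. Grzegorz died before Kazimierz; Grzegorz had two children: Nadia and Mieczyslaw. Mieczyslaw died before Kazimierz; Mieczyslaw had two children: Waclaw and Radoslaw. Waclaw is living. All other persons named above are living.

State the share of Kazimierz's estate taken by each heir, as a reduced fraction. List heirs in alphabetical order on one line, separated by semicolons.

There is no surviving spouse, so the entire estate passes to Kazimierz's descendants per capita at each generation.
At generation 1 (Czeslaw, Halina, Grzegorz) there are 3 shares of (1)/3 = 1/3 each.
Living: Halina — each takes 1/3.
Deceased: Czeslaw and Grzegorz. Their combined 2/3 is pooled and carried to generation 2.
At generation 2 (Bogdan, Tadeusz, Nadia, Mieczyslaw) there are 4 shares of (2/3)/4 = 1/6 each.
Living: Bogdan and Nadia — each takes 1/6.
Deceased: Tadeusz and Mieczyslaw. Their combined 1/3 is pooled and carried to generation 3.
At generation 3 (Stanislawa, Agnieszka, Waclaw, Radoslaw) there are 4 shares of (1/3)/4 = 1/12 each.
Living: Stanislawa, Agnieszka, Waclaw, and Radoslaw — each takes 1/12.

Agnieszka 1/12; Bogdan 1/6; Halina 1/3; Nadia 1/6; Radoslaw 1/12; Stanislawa 1/12; Waclaw 1/12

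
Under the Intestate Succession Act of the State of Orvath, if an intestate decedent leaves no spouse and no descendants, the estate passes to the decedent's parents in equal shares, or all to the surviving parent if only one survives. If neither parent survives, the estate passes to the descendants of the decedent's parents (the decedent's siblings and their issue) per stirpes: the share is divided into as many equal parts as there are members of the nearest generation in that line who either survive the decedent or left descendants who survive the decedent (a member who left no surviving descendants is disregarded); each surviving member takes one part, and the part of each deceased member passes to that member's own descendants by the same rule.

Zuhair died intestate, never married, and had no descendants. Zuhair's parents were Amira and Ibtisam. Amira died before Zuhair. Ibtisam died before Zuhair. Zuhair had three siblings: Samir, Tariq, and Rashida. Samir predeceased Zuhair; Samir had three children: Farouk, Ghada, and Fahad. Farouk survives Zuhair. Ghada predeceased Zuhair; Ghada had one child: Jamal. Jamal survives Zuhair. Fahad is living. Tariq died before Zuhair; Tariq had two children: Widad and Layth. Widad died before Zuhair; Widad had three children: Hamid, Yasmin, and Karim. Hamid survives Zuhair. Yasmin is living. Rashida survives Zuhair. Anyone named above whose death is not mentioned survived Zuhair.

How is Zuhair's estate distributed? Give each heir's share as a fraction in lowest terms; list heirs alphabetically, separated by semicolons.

Fahad 1/9; Farouk 1/9; Hamid 1/18; Jamal 1/9; Karim 1/18; Layth 1/6; Rashida 1/3; Yasmin 1/18

Neither parent survives and there are no descendants, so the estate passes to Zuhair's siblings and their issue per stirpes.
The estate is divided into 3 equal shares of 1/3 among Samir, Tariq, Rashida.
Samir predeceased; the 1/3 allotted to Samir's branch passes to Samir's issue by representation.
The 1/3 is divided into 3 equal shares of 1/9 among Farouk, Ghada, Fahad.
Farouk is living and takes 1/9.
Ghada predeceased; the 1/9 allotted to Ghada's branch passes to Ghada's issue by representation.
Jamal is the sole taker at this level and receives the full 1/9.
Fahad is living and takes 1/9.
Tariq predeceased; the 1/3 allotted to Tariq's branch passes to Tariq's issue by representation.
The 1/3 is divided into 2 equal shares of 1/6 among Widad, Layth.
Widad predeceased; the 1/6 allotted to Widad's branch passes to Widad's issue by representation.
The 1/6 is divided into 3 equal shares of 1/18 among Hamid, Yasmin, Karim.
Hamid is living and takes 1/18.
Yasmin is living and takes 1/18.
Karim is living and takes 1/18.
Layth is living and takes 1/6.
Rashida is living and takes 1/3.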